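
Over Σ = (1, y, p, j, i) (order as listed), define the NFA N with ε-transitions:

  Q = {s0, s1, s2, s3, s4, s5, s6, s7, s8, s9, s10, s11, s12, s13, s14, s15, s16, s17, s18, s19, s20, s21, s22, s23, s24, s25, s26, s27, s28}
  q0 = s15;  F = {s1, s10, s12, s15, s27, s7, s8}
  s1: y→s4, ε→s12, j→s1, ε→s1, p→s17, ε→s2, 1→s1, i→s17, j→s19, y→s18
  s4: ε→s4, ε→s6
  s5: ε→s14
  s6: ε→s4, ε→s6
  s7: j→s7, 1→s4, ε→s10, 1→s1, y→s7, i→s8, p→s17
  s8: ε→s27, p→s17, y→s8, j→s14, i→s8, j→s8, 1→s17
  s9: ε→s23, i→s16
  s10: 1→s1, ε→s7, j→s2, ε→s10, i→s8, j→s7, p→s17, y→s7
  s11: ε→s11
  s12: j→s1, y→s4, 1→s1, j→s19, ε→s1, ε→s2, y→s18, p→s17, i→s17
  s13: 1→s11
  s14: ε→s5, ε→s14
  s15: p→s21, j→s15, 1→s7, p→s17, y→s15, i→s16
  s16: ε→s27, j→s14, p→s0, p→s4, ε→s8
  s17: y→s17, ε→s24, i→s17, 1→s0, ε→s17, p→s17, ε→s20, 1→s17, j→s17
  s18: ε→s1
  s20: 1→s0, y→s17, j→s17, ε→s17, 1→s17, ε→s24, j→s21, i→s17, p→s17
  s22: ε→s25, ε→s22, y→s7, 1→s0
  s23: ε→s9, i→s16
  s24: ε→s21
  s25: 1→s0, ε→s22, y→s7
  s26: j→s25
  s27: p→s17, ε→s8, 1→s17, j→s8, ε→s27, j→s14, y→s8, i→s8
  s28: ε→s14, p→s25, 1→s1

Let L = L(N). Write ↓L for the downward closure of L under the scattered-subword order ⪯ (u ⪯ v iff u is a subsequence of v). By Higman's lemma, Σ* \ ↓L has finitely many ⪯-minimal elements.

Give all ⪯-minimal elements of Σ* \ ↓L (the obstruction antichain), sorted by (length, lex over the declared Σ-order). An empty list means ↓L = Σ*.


Antichain: [p, i1, 11i].

|Q|=29, |F|=7, |δ|=104 (34 ε).
min D↑ (5 st, q0=0, F={2}): 0:1→1,y→0,p→2,j→0,i→3 1:1→4,y→1,p→2,j→1,i→3 2:1→2,y→2,p→2,j→2,i→2 3:1→2,y→3,p→2,j→3,i→3 4:1→4,y→4,p→2,j→4,i→2.
'p': N↓-sim [20, 7] end={s0,s17,s20,s21,s24,s4,s6} — reject; 1/1 del acc.
'i1': |S_i|=[20, 12, 5] end={s0,s17,s20,s21,s24} — reject; 2/2 single-dels accept.
'11i': N↓-sim [20, 18, 12, 5] end={s0,s17,s20,s21,s24} rej; 3/3 single-dels accept.
3 words, ⪯-incomp.


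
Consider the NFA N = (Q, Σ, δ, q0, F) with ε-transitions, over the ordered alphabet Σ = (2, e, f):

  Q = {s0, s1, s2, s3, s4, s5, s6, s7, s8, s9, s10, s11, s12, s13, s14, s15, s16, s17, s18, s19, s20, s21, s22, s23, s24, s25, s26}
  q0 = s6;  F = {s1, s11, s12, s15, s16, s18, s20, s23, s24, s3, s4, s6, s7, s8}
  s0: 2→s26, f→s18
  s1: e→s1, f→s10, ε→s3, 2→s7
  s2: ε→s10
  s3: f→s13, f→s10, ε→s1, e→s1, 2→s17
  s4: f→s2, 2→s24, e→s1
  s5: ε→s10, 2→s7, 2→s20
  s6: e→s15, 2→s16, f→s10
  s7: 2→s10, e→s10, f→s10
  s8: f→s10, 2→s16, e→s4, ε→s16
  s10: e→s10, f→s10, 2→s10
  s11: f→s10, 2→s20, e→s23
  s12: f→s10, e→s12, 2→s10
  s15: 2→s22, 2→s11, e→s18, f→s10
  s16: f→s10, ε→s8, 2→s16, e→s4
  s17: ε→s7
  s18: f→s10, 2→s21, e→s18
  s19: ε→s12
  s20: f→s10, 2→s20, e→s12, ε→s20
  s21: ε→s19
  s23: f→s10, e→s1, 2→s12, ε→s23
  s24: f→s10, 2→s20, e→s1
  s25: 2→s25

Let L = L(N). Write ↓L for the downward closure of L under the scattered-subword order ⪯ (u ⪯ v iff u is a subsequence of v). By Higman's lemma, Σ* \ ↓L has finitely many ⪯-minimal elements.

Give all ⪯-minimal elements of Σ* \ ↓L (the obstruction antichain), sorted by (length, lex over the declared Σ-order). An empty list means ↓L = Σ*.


A = [f, ee22, 2ee2e, e22e2].

|Q|=27, |F|=14, |δ|=63 (11 ε).
min D↑ (13 st, q0=0, F={3}): 0:2→1,e→2,f→3 1:2→1,e→4,f→3 2:2→5,e→6,f→3 3:2→3,e→3,f→3 4:2→7,e→8,f→3 5:2→9,e→10,f→3 6:2→11,e→6,f→3 7:2→9,e→8,f→3 8:2→12,e→8,f→3 9:2→9,e→11,f→3 10:2→11,e→8,f→3 11:2→3,e→11,f→3 12:2→3,e→3,f→3 [Hopcroft].
'f': N↓-sim [21, 3] end={s10,s13,s2} ∉↓L; 1/1 single-dels accept.
'ee22': run [21, 18, 11, 6, 1] end={s10} — reject; 4/4 deletions ∈↓L.
'2ee2e': |S_i|=[21, 18, 12, 7, 3, 1] end={s10} — reject; 5/5 single-dels accept.
'e22e2': N↓-sim [21, 18, 14, 5, 2, 1] end={s10} rej; 5/5 deletions ∈↓L.
4 words, ⪯-incomp.


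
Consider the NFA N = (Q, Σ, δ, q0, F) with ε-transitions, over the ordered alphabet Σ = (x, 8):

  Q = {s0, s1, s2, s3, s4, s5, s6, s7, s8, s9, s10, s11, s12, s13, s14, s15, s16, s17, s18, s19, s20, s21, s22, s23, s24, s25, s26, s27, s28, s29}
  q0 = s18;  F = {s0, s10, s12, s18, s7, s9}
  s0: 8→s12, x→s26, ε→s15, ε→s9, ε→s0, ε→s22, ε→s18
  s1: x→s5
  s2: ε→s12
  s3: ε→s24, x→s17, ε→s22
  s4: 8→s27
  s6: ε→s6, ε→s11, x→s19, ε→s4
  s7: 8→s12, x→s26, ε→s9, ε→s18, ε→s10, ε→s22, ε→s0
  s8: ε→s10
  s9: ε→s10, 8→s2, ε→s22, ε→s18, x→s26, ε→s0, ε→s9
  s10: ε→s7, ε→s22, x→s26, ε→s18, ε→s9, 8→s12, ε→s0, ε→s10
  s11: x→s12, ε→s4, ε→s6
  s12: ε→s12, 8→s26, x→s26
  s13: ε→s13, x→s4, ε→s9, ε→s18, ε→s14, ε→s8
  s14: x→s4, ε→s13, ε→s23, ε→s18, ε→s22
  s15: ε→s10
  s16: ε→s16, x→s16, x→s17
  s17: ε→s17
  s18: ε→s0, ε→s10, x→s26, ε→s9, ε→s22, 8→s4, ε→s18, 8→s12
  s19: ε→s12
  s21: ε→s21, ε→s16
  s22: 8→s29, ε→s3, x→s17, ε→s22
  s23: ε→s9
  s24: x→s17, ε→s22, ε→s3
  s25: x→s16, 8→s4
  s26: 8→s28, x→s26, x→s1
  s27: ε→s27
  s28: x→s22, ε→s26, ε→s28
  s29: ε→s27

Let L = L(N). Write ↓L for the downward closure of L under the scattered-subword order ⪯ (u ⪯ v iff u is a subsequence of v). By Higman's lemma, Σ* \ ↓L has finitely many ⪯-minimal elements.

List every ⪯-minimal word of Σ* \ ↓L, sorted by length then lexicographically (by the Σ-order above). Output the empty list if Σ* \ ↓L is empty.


|Q|=30, |F|=6, |δ|=91 (60 ε).
min D↑ (3 st, q0=0, F={1}): 0:x→1,8→2 1:x→1,8→1 2:x→1,8→1.
'x': N↓-sim [19, 10] end={s1,s17,s22,s24,s26,s27,s28,s29,s3,s5} ∉↓L; 1/1 single-dels accept.
'88': run [19, 13, 10] end={s1,s17,s22,s24,s26,s27,s28,s29,s3,s5} ∉↓L; 2/2 single-dels accept.
2 words, ⪯-incomp.

A = [x, 88].


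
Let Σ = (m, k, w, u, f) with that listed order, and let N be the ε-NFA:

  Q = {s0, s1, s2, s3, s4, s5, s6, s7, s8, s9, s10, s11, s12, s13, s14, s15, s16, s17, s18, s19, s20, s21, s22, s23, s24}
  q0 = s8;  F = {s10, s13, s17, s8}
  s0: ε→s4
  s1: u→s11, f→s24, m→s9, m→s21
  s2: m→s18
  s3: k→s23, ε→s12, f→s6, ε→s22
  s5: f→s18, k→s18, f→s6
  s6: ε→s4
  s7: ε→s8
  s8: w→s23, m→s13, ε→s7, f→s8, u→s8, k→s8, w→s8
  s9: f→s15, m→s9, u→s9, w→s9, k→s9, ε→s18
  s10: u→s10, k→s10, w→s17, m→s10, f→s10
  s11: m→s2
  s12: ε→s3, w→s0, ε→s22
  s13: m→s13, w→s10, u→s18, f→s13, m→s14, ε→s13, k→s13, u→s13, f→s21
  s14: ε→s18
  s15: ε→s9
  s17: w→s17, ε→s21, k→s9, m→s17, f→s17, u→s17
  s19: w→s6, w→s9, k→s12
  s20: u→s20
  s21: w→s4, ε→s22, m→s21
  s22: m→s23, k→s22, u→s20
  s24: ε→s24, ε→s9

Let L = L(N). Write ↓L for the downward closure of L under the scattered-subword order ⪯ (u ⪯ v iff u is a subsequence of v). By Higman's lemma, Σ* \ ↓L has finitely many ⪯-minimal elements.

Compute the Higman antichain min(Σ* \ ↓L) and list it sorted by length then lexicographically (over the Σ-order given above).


|Q|=25, |F|=4, |δ|=66 (16 ε).
min D↑ (5 st, q0=0, F={4}): 0:m→1,k→0,w→0,u→0,f→0 1:m→1,k→1,w→2,u→1,f→1 2:m→2,k→2,w→3,u→2,f→2 3:m→3,k→4,w→3,u→3,f→3 4:m→4,k→4,w→4,u→4,f→4.
'mwwk': |S_i|=[14, 12, 10, 9, 6] end={s15,s18,s20,s22,s23,s9} rej; 4/4 single-dels accept.
1 minimals (antichain).

min(Σ*\↓L) = [mwwk].


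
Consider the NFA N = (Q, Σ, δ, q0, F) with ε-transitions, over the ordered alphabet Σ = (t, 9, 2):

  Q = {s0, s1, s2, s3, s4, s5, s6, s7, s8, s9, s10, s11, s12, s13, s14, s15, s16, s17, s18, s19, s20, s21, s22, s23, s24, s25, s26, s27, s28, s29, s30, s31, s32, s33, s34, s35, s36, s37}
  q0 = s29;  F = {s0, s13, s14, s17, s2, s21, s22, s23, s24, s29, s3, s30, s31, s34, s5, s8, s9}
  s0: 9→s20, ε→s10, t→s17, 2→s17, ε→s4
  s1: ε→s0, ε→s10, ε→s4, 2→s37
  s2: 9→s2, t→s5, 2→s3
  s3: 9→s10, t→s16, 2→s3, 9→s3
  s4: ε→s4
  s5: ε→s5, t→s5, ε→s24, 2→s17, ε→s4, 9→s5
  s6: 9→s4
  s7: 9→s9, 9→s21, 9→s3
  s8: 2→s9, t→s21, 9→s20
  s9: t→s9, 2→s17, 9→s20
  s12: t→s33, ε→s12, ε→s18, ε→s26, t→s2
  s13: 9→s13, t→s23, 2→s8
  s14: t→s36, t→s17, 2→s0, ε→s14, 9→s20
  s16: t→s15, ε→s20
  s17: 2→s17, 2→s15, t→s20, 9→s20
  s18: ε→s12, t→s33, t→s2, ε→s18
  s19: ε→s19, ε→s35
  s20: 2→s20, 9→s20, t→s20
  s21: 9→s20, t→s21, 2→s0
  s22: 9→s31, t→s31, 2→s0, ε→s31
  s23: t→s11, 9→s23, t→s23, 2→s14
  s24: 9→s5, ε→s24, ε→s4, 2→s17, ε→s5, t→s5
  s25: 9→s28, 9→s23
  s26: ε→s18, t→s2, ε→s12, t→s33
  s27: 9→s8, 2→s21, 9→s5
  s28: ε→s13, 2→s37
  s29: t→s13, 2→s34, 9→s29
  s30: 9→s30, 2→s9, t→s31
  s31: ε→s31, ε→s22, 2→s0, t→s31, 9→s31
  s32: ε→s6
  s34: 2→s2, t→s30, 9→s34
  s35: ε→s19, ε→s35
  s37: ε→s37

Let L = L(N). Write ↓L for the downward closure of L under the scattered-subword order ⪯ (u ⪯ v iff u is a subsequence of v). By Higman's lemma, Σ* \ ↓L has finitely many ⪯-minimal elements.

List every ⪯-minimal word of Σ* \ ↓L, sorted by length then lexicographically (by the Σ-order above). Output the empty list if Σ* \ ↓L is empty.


|Q|=38, |F|=17, |δ|=107 (31 ε).
min D↑ (16 st, q0=0, F={9}): 0:t→1,9→0,2→2 1:t→3,9→1,2→4 2:t→5,9→2,2→6 3:t→3,9→3,2→7 4:t→8,9→9,2→10 5:t→11,9→5,2→10 6:t→12,9→6,2→13 7:t→14,9→9,2→15 8:t→8,9→9,2→15 9:t→9,9→9,2→9 10:t→10,9→9,2→14 11:t→11,9→11,2→15 12:t→12,9→12,2→14 13:t→9,9→13,2→13 14:t→9,9→9,2→14 15:t→14,9→9,2→14 [Hopcroft].
't29': |S_i|=[24, 20, 11, 1] end={s20} — reject; 3/3 del acc.
'222t': run [24, 20, 12, 6, 3] end={s15,s16,s20} — reject; 4/4 deletions ∈↓L.
'tt2tt': N↓-sim [24, 20, 16, 8, 4, 1] end={s20} rej; 5/5 deletions ∈↓L.
3 minimals (antichain).

A = [t29, 222t, tt2tt].


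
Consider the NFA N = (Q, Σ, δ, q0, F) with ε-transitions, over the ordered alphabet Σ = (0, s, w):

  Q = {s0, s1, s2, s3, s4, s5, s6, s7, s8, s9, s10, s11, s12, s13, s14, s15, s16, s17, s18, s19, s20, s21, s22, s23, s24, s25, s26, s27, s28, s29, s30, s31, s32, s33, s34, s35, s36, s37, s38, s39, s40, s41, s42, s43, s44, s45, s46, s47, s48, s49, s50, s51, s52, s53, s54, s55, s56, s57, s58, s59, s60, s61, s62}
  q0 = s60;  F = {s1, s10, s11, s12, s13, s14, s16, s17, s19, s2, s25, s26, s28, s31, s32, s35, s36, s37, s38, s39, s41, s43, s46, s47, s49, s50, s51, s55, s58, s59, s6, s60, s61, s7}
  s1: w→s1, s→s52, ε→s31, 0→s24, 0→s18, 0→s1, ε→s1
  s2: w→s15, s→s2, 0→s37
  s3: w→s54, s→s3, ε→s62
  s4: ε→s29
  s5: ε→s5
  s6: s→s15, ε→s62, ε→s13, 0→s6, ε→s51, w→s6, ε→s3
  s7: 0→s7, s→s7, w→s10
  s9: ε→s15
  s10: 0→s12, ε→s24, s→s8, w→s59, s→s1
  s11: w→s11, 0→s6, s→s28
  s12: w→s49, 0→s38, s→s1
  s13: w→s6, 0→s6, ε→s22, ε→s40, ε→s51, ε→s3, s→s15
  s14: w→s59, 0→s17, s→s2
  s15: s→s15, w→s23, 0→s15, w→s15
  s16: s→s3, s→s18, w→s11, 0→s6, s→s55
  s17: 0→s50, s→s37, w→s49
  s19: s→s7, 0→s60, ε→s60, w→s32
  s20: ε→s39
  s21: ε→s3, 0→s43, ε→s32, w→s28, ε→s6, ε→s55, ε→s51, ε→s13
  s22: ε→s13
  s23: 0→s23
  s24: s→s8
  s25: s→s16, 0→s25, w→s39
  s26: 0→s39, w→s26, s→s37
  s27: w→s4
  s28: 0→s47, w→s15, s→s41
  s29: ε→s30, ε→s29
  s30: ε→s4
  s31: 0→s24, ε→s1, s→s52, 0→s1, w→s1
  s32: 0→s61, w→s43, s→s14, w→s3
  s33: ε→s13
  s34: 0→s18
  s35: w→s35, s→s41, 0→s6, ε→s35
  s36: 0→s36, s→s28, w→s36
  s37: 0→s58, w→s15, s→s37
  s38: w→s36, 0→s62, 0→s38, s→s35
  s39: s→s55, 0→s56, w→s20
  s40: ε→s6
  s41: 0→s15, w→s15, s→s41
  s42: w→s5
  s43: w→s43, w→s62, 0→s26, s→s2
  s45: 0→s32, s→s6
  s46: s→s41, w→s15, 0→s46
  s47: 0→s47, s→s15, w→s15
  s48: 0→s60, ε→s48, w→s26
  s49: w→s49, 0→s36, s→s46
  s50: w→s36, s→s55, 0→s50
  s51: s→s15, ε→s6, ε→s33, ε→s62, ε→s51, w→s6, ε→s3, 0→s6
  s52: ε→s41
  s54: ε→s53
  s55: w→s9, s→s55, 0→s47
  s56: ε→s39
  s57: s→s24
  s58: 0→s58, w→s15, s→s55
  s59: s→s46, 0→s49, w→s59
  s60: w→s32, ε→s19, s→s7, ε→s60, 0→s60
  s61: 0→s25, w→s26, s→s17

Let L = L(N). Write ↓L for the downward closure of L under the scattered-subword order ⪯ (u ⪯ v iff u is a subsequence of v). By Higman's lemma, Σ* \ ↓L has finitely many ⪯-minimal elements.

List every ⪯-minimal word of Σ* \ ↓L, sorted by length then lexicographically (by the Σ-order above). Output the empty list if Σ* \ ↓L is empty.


Antichain: [wssw, wwsw, swss0, w00s0s].

|Q|=63, |F|=34, |δ|=171 (42 ε).
min D↑ (31 st, q0=0, F={22}): 0:0→0,s→1,w→2 1:0→1,s→1,w→3 2:0→4,s→5,w→6 3:0→7,s→8,w→9 4:0→10,s→11,w→12 5:0→11,s→13,w→9 6:0→12,s→13,w→6 7:0→14,s→8,w→15 8:0→8,s→16,w→8 9:0→15,s→17,w→9 10:0→10,s→18,w→19 11:0→20,s→21,w→15 12:0→19,s→21,w→12 13:0→21,s→13,w→22 14:0→14,s→23,w→24 15:0→24,s→17,w→15 16:0→22,s→16,w→22 17:0→17,s→16,w→22 18:0→25,s→26,w→27 19:0→19,s→26,w→19 20:0→20,s→26,w→24 21:0→28,s→21,w→22 22:0→22,s→22,w→22 23:0→25,s→16,w→23 24:0→24,s→29,w→24 25:0→25,s→22,w→25 26:0→30,s→26,w→22 27:0→25,s→29,w→27 28:0→28,s→26,w→22 29:0→30,s→16,w→22 30:0→30,s→22,w→22 (ε-aug+det+¬).
'wssw': run [50, 47, 36, 18, 5] end={s15,s23,s53,s54,s9} ∉↓L; 4/4 del acc.
'wwsw': N↓-sim [50, 47, 37, 17, 5] end={s15,s23,s53,s54,s9} rej; 4/4 single-dels accept.
'swss0': N↓-sim [50, 40, 31, 23, 9, 2] end={s15,s23} ∉↓L; 5/5 single-dels accept.
'w00s0s': |S_i|=[50, 47, 41, 35, 23, 13, 6] end={s15,s23,s3,s53,s54,s62} ∉↓L; 6/6 del acc.
4 words, ⪯-incomp.


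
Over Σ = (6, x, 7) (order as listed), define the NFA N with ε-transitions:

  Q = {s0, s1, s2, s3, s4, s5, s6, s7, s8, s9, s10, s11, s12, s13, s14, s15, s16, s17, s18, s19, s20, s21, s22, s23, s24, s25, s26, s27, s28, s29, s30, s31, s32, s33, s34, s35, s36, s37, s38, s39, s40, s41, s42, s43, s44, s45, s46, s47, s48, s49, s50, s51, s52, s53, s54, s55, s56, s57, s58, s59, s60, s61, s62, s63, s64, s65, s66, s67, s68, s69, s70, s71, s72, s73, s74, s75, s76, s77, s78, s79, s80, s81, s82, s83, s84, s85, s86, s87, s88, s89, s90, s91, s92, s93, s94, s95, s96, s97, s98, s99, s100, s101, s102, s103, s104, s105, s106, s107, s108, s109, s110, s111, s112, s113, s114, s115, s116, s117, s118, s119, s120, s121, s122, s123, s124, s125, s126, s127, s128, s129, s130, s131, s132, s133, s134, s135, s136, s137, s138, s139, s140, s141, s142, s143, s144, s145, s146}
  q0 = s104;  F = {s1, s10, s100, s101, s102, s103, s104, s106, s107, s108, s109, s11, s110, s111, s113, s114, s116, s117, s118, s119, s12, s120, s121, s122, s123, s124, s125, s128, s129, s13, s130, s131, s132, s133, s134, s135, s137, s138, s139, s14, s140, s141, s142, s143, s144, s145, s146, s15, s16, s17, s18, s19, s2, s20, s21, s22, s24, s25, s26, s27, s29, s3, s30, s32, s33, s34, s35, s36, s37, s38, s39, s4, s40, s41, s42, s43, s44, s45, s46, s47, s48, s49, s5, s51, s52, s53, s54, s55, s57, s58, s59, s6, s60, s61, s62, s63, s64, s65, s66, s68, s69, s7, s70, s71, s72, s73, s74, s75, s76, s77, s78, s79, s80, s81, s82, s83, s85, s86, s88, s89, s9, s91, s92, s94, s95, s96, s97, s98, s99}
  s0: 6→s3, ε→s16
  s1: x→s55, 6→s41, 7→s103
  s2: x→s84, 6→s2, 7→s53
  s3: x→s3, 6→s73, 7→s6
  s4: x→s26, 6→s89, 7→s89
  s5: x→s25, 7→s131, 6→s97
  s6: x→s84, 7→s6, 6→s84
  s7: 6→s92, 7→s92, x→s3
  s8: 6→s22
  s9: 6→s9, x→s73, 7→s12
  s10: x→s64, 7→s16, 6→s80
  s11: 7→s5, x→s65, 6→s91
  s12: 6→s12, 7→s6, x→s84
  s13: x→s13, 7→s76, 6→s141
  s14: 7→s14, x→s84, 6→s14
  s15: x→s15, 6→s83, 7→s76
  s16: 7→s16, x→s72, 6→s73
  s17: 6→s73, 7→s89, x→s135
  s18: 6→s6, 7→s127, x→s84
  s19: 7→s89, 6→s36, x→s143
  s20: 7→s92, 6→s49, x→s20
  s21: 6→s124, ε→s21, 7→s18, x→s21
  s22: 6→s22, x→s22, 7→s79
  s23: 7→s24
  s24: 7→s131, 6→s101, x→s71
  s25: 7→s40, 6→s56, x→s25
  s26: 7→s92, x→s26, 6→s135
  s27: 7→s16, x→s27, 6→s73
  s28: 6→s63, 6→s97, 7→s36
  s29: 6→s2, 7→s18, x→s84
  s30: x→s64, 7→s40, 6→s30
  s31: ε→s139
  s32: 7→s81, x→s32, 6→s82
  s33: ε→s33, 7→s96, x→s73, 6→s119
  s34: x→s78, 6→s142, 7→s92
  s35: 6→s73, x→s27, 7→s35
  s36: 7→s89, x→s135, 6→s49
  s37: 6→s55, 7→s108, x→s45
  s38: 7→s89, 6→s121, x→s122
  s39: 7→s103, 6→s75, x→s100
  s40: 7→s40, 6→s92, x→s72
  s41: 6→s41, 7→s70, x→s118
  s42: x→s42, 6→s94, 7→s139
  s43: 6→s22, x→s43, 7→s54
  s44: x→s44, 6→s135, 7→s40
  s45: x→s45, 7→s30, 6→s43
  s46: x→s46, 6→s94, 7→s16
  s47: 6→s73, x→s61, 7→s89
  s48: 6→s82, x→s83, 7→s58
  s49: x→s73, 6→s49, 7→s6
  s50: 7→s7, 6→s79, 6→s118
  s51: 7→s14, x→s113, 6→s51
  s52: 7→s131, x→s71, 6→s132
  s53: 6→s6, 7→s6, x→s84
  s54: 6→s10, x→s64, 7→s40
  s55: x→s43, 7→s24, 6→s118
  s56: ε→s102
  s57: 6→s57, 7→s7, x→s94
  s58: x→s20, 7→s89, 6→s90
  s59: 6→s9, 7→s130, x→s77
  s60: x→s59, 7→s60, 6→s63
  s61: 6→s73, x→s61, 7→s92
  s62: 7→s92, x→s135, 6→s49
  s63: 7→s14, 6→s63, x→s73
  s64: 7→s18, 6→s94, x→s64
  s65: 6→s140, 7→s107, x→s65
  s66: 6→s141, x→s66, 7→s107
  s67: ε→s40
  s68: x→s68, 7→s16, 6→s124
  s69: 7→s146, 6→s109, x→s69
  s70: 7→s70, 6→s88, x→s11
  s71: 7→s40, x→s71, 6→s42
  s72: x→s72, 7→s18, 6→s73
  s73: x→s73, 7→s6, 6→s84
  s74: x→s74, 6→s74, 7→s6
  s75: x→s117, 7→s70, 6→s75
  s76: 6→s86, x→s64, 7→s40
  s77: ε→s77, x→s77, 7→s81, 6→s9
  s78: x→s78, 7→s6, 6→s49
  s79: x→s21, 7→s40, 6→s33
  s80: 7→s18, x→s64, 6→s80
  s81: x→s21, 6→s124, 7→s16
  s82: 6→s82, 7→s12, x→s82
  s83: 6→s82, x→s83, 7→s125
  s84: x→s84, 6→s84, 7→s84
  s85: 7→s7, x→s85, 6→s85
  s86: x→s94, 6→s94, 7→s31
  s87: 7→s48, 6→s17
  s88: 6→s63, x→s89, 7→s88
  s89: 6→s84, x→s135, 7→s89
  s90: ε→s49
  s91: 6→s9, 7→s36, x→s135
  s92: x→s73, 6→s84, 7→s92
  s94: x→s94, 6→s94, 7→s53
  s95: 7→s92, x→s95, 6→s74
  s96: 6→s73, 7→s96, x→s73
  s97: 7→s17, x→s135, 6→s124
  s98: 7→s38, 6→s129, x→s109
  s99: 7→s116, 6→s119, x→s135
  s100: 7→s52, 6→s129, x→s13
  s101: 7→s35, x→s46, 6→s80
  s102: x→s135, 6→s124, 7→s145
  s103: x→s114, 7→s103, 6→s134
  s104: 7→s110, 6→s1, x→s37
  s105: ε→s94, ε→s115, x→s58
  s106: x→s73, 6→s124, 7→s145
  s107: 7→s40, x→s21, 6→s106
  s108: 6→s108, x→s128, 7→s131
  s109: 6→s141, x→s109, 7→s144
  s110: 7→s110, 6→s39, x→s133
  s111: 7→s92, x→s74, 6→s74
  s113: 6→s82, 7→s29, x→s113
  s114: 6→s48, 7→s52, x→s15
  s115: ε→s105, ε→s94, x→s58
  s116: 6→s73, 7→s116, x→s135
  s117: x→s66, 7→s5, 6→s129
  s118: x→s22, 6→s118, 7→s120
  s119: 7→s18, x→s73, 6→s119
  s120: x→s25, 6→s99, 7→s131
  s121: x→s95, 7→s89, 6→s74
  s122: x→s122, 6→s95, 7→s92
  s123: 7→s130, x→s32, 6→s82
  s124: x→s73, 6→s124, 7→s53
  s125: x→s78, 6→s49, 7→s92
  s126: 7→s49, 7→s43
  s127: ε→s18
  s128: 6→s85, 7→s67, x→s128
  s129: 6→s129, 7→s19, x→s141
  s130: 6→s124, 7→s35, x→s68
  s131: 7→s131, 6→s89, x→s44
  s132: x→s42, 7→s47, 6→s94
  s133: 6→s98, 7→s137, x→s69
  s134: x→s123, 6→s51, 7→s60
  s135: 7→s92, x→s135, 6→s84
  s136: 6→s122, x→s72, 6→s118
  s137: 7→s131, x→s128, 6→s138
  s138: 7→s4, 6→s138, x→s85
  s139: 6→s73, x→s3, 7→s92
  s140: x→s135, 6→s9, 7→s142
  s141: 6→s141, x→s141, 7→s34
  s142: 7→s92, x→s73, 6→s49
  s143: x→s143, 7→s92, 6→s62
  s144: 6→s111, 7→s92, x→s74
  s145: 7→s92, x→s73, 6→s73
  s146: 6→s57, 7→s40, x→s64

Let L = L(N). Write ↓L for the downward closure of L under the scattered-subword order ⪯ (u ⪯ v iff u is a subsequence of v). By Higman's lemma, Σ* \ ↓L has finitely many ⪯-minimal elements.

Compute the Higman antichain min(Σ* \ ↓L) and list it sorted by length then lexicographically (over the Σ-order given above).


Antichain: [x7766, 6676x6, 67667x, xx7x7x, 7x6776].

|Q|=147, |F|=129, |δ|=421 (13 ε).
min D↑ (130 st, q0=0, F={77}): 0:6→1,x→2,7→3 1:6→4,x→5,7→6 2:6→5,x→7,7→8 3:6→9,x→10,7→3 4:6→4,x→11,7→12 5:6→11,x→13,7→14 6:6→15,x→16,7→6 7:6→13,x→7,7→17 8:6→8,x→18,7→19 9:6→20,x→21,7→6 10:6→22,x→23,7→24 11:6→11,x→25,7→26 12:6→27,x→28,7→12 13:6→25,x→13,7→29 14:6→30,x→31,7→19 15:6→32,x→33,7→34 16:6→35,x→36,7→37 17:6→17,x→38,7→39 18:6→40,x→18,7→39 19:6→41,x→42,7→19 20:6→20,x→43,7→12 21:6→44,x→45,7→37 22:6→44,x→46,7→47 23:6→46,x→23,7→48 24:6→49,x→18,7→19 25:6→25,x→25,7→50 26:6→51,x→52,7→19 27:6→53,x→41,7→27 28:6→54,x→55,7→56 29:6→57,x→38,7→39 30:6→58,x→59,7→60 31:6→61,x→31,7→39 32:6→32,x→62,7→63 33:6→64,x→65,7→66 34:6→53,x→67,7→34 35:6→64,x→68,7→69 36:6→68,x→36,7→70 37:6→71,x→31,7→19 38:6→72,x→38,7→73 39:6→74,x→75,7→39 40:6→40,x→40,7→76 41:6→77,x→78,7→41 42:6→78,x→42,7→39 43:6→44,x→79,7→56 44:6→44,x→80,7→81 45:6→80,x→45,7→70 46:6→80,x→46,7→82 47:6→83,x→84,7→41 48:6→85,x→38,7→39 49:6→49,x→40,7→86 50:6→87,x→88,7→39 51:6→89,x→78,7→90 52:6→91,x→52,7→39 53:6→53,x→92,7→63 54:6→93,x→78,7→94 55:6→95,x→55,7→96 56:6→97,x→52,7→19 57:6→58,x→38,7→98 58:6→58,x→38,7→73 59:6→72,x→59,7→98 60:6→92,x→99,7→60 61:6→72,x→61,7→100 62:6→64,x→62,7→101 63:6→63,x→77,7→63 64:6→64,x→64,7→102 65:6→64,x→65,7→103 66:6→104,x→105,7→60 67:6→93,x→106,7→66 68:6→64,x→68,7→107 69:6→108,x→109,7→41 70:6→110,x→38,7→39 71:6→72,x→61,7→111 72:6→72,x→72,7→112 73:6→113,x→77,7→73 74:6→77,x→92,7→74 75:6→92,x→75,7→73 76:6→74,x→114,7→74 77:6→77,x→77,7→77 78:6→77,x→78,7→74 79:6→80,x→79,7→96 80:6→80,x→80,7→115 81:6→94,x→116,7→41 82:6→117,x→118,7→74 83:6→118,x→119,7→41 84:6→119,x→84,7→74 85:6→85,x→72,7→76 86:6→41,x→120,7→41 87:6→89,x→92,7→121 88:6→104,x→88,7→73 89:6→89,x→92,7→73 90:6→92,x→78,7→90 91:6→104,x→78,7→122 92:6→77,x→92,7→113 93:6→93,x→92,7→102 94:6→108,x→78,7→41 95:6→93,x→78,7→123 96:6→124,x→88,7→39 97:6→104,x→78,7→125 98:6→92,x→75,7→98 99:6→92,x→99,7→98 100:6→92,x→114,7→74 101:6→126,x→77,7→73 102:6→102,x→77,7→113 103:6→104,x→88,7→98 104:6→104,x→92,7→112 105:6→104,x→105,7→98 106:6→93,x→106,7→103 107:6→108,x→127,7→74 108:6→108,x→92,7→113 109:6→108,x→109,7→74 110:6→72,x→72,7→100 111:6→92,x→128,7→41 112:6→113,x→77,7→113 113:6→77,x→77,7→113 114:6→92,x→114,7→113 115:6→123,x→127,7→74 116:6→129,x→116,7→74 117:6→118,x→118,7→74 118:6→118,x→118,7→113 119:6→118,x→119,7→74 120:6→78,x→120,7→74 121:6→92,x→92,7→121 122:6→92,x→92,7→74 123:6→108,x→92,7→74 124:6→104,x→92,7→122 125:6→92,x→78,7→41 126:6→126,x→77,7→112 127:6→108,x→127,7→113 128:6→92,x→128,7→74 129:6→108,x→78,7→74 (ε-aug+det+¬).
'x7766': N↓-sim [135, 121, 90, 29, 6, 1] end={s84} rej; 5/5 deletions ∈↓L.
'6676x6': N↓-sim [135, 127, 108, 73, 34, 6, 1] end={s84} — reject; 6/6 del acc.
'67667x': |S_i|=[135, 127, 105, 76, 23, 9, 1] end={s84} rej; 6/6 deletions ∈↓L.
'xx7x7x': N↓-sim [135, 121, 82, 46, 15, 5, 1] end={s84} ∉↓L; 6/6 del acc.
'7x6776': N↓-sim [135, 126, 101, 60, 37, 6, 1] end={s84} — reject; 6/6 del acc.
5 obstructions.


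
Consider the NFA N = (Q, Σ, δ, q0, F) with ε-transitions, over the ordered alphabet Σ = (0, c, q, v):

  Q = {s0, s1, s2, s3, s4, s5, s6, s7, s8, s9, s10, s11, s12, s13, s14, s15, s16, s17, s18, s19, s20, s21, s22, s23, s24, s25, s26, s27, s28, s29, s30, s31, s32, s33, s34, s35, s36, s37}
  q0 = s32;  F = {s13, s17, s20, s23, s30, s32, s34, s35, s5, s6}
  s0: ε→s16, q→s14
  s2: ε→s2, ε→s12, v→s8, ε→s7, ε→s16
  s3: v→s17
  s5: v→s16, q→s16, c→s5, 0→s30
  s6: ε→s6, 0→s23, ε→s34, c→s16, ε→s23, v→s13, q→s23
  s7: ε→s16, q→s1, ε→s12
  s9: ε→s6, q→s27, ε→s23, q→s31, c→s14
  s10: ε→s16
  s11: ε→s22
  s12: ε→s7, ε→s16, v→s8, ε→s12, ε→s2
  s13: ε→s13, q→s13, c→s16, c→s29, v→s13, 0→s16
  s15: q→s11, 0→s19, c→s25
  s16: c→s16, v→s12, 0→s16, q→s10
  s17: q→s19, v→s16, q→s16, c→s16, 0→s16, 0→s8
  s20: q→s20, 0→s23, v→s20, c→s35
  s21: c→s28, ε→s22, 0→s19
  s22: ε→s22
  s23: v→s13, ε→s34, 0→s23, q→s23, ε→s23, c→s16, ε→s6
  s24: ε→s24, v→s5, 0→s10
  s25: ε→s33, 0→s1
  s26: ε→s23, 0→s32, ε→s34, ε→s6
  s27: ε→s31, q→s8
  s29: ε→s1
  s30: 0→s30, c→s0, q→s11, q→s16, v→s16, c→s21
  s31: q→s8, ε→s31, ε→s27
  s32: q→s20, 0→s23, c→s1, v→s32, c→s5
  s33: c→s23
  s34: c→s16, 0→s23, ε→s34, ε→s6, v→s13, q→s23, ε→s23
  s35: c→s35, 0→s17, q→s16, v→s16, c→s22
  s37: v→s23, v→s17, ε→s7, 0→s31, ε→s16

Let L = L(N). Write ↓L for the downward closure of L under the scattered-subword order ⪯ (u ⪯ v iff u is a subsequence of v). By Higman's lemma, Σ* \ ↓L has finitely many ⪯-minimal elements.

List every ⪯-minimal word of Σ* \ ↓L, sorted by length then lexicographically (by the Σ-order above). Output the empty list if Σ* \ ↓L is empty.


min(Σ*\↓L) = [0c, cq, cv, 0v0, qc00].

|Q|=38, |F|=10, |δ|=112 (38 ε).
min D↑ (9 st, q0=0, F={4}): 0:0→1,c→2,q→3,v→0 1:0→1,c→4,q→1,v→5 2:0→6,c→2,q→4,v→4 3:0→1,c→7,q→3,v→3 4:0→4,c→4,q→4,v→4 5:0→4,c→4,q→5,v→5 6:0→6,c→4,q→4,v→4 7:0→8,c→7,q→4,v→4 8:0→4,c→4,q→4,v→4 [Hopcroft].
'0c': |S_i|=[25, 21, 14] end={s0,s1,s10,s12,s14,s16,s19,s2,s21,s22,s28,s29,…} ∉↓L; 2/2 deletions ∈↓L.
'cq': N↓-sim [25, 19, 11] end={s1,s10,s11,s12,s14,s16,s19,s2,s22,s7,s8} rej; 2/2 del acc.
'cv': run [25, 19, 7] end={s1,s10,s12,s16,s2,s7,s8} ∉↓L; 2/2 single-dels accept.
'0v0': N↓-sim [25, 21, 9, 7] end={s1,s10,s12,s16,s2,s7,s8} rej; 3/3 deletions ∈↓L.
'qc00': |S_i|=[25, 19, 12, 9, 7] end={s1,s10,s12,s16,s2,s7,s8} ∉↓L; 4/4 deletions ∈↓L.
5 minimals (antichain).


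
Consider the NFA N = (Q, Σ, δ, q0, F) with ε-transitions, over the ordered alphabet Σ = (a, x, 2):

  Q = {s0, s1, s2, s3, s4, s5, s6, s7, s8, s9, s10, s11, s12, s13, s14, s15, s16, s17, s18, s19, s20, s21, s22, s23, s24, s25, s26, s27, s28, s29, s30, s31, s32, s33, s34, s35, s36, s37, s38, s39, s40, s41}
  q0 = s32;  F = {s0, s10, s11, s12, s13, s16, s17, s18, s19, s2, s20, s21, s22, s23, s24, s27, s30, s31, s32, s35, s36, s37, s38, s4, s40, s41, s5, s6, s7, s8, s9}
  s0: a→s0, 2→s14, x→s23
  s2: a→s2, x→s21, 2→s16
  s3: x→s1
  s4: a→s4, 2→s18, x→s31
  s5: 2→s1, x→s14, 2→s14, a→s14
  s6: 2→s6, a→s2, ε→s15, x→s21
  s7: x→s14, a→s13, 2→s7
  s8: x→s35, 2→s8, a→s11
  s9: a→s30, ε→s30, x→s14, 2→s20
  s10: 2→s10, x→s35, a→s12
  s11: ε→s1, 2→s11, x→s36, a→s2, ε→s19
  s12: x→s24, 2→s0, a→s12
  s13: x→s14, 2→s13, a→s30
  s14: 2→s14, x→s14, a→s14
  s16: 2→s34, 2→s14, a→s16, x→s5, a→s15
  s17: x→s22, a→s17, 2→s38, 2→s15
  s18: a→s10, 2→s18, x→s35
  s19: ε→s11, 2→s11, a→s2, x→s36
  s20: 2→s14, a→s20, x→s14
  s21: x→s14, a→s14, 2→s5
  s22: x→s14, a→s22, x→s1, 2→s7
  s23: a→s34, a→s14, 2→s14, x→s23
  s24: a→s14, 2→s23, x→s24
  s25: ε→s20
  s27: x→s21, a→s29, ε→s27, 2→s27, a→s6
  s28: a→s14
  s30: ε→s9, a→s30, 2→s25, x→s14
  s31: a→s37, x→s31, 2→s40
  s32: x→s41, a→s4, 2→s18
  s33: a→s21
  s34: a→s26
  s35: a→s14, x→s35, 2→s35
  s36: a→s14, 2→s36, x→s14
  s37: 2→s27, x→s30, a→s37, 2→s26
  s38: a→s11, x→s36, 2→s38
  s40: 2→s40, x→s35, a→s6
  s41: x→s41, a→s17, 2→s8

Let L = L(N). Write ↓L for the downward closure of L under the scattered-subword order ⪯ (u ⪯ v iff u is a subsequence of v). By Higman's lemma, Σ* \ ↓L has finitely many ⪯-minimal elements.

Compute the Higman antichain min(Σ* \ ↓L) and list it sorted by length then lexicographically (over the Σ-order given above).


|Q|=42, |F|=31, |δ|=116 (8 ε).
min D↑ (30 st, q0=0, F={15}): 0:a→1,x→2,2→3 1:a→1,x→4,2→3 2:a→5,x→2,2→6 3:a→7,x→8,2→3 4:a→9,x→4,2→10 5:a→5,x→11,2→12 6:a→13,x→8,2→6 7:a→14,x→8,2→7 8:a→15,x→8,2→8 9:a→9,x→16,2→17 10:a→18,x→8,2→10 11:a→11,x→15,2→19 12:a→13,x→20,2→12 13:a→21,x→20,2→13 14:a→14,x→22,2→23 15:a→15,x→15,2→15 16:a→16,x→15,2→24 17:a→18,x→25,2→17 18:a→21,x→25,2→18 19:a→26,x→15,2→19 20:a→15,x→15,2→20 21:a→21,x→25,2→27 22:a→15,x→22,2→28 23:a→23,x→28,2→15 24:a→24,x→15,2→15 25:a→15,x→15,2→29 26:a→16,x→15,2→26 27:a→27,x→29,2→15 28:a→15,x→28,2→15 29:a→15,x→15,2→15 [Hopcroft].
'2xa': N↓-sim [38, 31, 10, 3] end={s14,s26,s34} ∉↓L; 3/3 single-dels accept.
'xaxx': run [38, 32, 25, 12, 2] end={s1,s14} rej; 4/4 single-dels accept.
'2aa22': run [38, 31, 25, 17, 11, 4] end={s1,s14,s26,s34} ∉↓L; 5/5 del acc.
'axax22': |S_i|=[38, 35, 26, 20, 8, 5, 2] end={s1,s14} — reject; 6/6 deletions ∈↓L.
4 minimals (antichain).

Antichain: [2xa, xaxx, 2aa22, axax22].


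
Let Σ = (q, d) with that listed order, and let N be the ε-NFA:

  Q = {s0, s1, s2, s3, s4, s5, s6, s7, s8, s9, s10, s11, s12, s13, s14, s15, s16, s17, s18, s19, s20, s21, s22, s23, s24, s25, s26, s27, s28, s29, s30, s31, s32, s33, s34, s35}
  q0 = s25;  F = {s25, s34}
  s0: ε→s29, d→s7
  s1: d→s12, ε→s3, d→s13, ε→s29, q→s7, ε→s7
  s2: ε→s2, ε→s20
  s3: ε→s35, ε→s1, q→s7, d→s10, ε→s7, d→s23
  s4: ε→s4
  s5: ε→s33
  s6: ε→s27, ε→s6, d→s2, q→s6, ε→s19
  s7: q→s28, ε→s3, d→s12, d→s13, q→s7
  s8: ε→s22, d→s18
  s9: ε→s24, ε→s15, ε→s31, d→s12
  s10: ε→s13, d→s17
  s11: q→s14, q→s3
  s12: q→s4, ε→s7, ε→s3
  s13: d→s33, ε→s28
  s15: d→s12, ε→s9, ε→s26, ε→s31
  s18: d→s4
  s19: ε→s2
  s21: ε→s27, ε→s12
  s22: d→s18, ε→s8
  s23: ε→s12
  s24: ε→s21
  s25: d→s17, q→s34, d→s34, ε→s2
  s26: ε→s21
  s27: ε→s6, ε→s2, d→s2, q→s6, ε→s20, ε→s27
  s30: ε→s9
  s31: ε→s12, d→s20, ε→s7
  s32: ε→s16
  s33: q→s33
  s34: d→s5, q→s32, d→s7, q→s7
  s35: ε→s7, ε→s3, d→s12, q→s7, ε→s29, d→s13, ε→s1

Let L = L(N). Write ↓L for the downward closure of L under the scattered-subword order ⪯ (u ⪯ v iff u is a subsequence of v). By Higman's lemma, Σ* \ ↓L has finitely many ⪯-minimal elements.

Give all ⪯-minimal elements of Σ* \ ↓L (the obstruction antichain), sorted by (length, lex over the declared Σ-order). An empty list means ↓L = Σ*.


min(Σ*\↓L) = [qq, qd, dq, dd].

|Q|=36, |F|=2, |δ|=83 (46 ε).
min D↑ (3 st, q0=0, F={2}): 0:q→1,d→1 1:q→2,d→2 2:q→2,d→2 [Hopcroft].
'qq': run [20, 17, 15] end={s1,s10,s12,s13,s16,s17,s23,s28,s29,s3,s32,s33,…} rej; 2/2 del acc.
'qd': |S_i|=[20, 17, 14] end={s1,s10,s12,s13,s17,s23,s28,s29,s3,s33,s35,s4,…} — reject; 2/2 single-dels accept.
'dq': run [20, 17, 15] end={s1,s10,s12,s13,s16,s17,s23,s28,s29,s3,s32,s33,…} — reject; 2/2 single-dels accept.
'dd': run [20, 17, 14] end={s1,s10,s12,s13,s17,s23,s28,s29,s3,s33,s35,s4,…} rej; 2/2 del acc.
4 words, ⪯-incomp.


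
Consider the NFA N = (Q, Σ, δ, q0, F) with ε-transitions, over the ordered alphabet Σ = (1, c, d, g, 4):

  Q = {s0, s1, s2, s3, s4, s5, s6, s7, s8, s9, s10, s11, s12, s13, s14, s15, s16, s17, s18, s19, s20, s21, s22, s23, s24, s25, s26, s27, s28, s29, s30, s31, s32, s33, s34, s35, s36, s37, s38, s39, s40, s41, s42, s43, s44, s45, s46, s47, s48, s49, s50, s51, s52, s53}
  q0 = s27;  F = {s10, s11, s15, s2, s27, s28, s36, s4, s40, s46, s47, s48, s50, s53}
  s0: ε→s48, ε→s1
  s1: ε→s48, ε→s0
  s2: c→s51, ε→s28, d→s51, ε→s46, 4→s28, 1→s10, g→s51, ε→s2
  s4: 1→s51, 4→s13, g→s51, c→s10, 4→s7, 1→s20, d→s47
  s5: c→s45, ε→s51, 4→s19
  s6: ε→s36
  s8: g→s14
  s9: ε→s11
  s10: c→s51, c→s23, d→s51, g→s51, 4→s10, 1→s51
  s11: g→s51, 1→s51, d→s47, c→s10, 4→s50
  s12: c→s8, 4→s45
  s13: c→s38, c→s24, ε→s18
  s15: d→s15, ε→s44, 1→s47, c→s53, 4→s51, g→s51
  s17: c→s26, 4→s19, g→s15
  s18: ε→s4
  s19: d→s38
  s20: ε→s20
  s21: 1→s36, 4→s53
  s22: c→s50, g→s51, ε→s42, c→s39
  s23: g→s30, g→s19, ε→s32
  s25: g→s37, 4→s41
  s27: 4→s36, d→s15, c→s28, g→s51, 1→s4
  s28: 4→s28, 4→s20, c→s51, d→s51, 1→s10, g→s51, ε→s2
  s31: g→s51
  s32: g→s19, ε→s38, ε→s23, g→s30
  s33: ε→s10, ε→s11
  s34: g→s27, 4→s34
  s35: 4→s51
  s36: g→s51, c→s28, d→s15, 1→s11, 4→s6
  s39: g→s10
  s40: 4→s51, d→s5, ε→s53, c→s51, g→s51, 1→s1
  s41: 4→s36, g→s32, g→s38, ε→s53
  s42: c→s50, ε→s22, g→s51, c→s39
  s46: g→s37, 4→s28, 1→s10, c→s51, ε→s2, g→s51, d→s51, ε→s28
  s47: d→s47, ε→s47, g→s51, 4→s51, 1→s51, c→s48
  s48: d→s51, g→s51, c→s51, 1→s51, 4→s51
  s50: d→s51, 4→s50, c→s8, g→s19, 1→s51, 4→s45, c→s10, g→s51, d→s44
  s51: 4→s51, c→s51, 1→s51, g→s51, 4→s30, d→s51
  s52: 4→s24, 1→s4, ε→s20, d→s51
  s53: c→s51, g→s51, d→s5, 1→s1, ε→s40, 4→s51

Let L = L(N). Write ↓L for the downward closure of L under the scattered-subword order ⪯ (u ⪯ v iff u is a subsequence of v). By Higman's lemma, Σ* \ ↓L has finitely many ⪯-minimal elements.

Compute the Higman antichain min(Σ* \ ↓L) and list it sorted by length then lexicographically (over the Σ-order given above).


min(Σ*\↓L) = [g, 11, cc, cd, d4, 414d].

|Q|=54, |F|=14, |δ|=150 (29 ε).
min D↑ (12 st, q0=0, F={4}): 0:1→1,c→2,d→3,g→4,4→5 1:1→4,c→6,d→7,g→4,4→1 2:1→6,c→4,d→4,g→4,4→2 3:1→7,c→8,d→3,g→4,4→4 4:1→4,c→4,d→4,g→4,4→4 5:1→9,c→2,d→3,g→4,4→5 6:1→4,c→4,d→4,g→4,4→6 7:1→4,c→10,d→7,g→4,4→4 8:1→10,c→4,d→4,g→4,4→4 9:1→4,c→6,d→7,g→4,4→11 10:1→4,c→4,d→4,g→4,4→4 11:1→4,c→6,d→4,g→4,4→11 (ε-aug+det+¬).
'g': run [34, 6] end={s14,s19,s30,s37,s38,s51} ∉↓L; 1/1 deletions ∈↓L.
'11': |S_i|=[34, 23, 3] end={s20,s30,s51} rej; 2/2 del acc.
'cc': |S_i|=[34, 22, 7] end={s19,s23,s30,s32,s38,s45,s51} — reject; 2/2 single-dels accept.
'cd': |S_i|=[34, 22, 6] end={s19,s30,s38,s45,s5,s51} rej; 2/2 single-dels accept.
'd4': run [34, 14, 4] end={s19,s30,s38,s51} rej; 2/2 del acc.
'414d': |S_i|=[34, 33, 18, 12, 4] end={s30,s38,s44,s51} — reject; 4/4 deletions ∈↓L.
6 minimals (antichain).


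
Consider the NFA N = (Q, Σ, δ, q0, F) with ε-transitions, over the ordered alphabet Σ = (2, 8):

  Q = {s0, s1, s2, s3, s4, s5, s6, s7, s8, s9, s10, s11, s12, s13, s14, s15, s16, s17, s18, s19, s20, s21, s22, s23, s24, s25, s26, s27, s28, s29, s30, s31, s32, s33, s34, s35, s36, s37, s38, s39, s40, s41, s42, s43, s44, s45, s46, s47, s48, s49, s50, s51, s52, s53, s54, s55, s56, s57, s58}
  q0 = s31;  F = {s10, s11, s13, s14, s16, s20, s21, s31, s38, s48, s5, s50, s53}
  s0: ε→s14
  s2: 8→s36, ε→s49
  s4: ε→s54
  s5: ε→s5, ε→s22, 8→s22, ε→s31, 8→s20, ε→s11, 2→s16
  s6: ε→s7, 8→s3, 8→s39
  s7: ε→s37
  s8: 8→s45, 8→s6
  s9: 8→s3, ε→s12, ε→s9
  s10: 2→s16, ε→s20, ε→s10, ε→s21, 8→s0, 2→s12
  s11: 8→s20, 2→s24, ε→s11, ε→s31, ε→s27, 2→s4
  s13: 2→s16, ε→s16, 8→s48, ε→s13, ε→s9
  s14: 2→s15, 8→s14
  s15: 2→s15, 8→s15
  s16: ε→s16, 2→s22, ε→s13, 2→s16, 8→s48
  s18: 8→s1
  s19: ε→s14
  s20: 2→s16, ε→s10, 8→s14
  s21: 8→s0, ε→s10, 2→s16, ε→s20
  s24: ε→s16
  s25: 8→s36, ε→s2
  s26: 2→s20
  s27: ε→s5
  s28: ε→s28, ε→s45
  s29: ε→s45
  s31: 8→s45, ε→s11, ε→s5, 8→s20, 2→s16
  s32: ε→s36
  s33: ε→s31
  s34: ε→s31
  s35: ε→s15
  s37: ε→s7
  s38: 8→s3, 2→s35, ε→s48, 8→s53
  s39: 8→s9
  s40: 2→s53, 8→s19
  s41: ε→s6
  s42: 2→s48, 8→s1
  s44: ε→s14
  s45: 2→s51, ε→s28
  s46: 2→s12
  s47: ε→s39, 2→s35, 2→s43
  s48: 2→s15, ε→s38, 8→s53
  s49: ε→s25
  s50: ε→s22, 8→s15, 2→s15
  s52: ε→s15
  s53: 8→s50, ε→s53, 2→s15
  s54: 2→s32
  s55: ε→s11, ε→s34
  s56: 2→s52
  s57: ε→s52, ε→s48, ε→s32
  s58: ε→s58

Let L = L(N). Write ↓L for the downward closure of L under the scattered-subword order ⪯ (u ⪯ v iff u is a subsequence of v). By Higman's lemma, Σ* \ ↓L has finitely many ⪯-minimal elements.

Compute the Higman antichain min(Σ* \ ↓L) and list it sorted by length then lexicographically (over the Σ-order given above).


|Q|=59, |F|=13, |δ|=109 (55 ε).
min D↑ (8 st, q0=0, F={5}): 0:2→1,8→2 1:2→1,8→3 2:2→1,8→4 3:2→5,8→6 4:2→5,8→4 5:2→5,8→5 6:2→5,8→7 7:2→5,8→5 [Hopcroft].
'282': |S_i|=[29, 18, 8, 2] end={s15,s35} — reject; 3/3 deletions ∈↓L.
'882': |S_i|=[29, 20, 10, 2] end={s15,s35} rej; 3/3 single-dels accept.
'28888': run [29, 18, 8, 5, 3, 1] end={s15} rej; 5/5 deletions ∈↓L.
3 obstructions.

Antichain: [282, 882, 28888].


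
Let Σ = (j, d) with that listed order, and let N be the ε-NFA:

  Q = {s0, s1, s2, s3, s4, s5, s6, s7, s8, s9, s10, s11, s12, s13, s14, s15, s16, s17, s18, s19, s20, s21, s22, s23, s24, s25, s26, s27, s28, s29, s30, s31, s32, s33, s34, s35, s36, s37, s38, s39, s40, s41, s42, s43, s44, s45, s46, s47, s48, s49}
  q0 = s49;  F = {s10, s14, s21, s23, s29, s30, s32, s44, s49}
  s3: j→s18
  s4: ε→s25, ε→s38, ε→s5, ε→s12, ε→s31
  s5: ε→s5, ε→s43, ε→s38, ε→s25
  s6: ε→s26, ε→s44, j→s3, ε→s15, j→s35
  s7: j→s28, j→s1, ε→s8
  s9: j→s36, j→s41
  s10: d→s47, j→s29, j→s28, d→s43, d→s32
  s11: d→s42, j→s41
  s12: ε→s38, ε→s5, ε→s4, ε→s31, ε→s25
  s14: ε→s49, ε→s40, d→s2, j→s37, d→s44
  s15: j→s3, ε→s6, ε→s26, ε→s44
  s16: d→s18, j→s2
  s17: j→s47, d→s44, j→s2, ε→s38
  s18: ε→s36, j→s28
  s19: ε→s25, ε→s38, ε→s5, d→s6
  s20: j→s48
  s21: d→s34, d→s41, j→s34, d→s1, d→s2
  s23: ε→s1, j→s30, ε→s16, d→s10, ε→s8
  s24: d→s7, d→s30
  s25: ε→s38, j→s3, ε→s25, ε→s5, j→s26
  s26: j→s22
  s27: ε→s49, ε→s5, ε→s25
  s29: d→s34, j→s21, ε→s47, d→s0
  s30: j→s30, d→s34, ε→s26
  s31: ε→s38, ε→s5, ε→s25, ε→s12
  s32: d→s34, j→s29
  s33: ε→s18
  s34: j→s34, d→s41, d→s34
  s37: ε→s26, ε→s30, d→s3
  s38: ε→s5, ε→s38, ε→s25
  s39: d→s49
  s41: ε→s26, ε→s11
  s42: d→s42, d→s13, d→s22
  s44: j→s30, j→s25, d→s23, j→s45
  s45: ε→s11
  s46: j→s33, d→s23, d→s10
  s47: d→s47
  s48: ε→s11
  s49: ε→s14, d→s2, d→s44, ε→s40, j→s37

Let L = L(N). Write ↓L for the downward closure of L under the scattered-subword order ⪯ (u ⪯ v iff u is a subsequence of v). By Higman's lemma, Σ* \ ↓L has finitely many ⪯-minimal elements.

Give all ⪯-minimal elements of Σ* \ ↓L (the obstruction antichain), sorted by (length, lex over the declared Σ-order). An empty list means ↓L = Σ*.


min(Σ*\↓L) = [jd, ddddd, dddjjj].

|Q|=50, |F|=9, |δ|=119 (55 ε).
min D↑ (9 st, q0=0, F={3}): 0:j→1,d→2 1:j→1,d→3 2:j→1,d→4 3:j→3,d→3 4:j→1,d→5 5:j→6,d→7 6:j→8,d→3 7:j→6,d→3 8:j→3,d→3 (ε-aug+det+¬).
'jd': |S_i|=[33, 24, 15] end={s0,s1,s11,s13,s18,s2,s22,s26,s28,s3,s34,s36,…} — reject; 2/2 single-dels accept.
'ddddd': run [33, 29, 23, 19, 15, 11] end={s0,s1,s11,s13,s2,s22,s26,s34,s41,s42,s47} rej; 5/5 single-dels accept.
'dddjjj': N↓-sim [33, 29, 23, 19, 14, 10, 7] end={s11,s13,s22,s26,s34,s41,s42} — reject; 6/6 deletions ∈↓L.
3 obstructions.
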